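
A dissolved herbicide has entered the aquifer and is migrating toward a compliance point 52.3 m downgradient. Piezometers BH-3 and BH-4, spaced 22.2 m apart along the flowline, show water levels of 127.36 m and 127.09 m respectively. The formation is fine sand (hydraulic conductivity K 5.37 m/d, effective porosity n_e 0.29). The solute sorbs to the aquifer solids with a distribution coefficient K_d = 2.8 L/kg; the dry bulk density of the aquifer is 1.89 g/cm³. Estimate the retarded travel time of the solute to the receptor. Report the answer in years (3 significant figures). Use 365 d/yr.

12.2 years

Hydraulic gradient i = (127.36 − 127.09) / 22.2 = 0.27 / 22.2 = 0.01216
q = Ki = 5.37 × 0.01216 = 0.06531 m/d
Average linear velocity = 0.06531 / 0.29 = 0.2252 m/d
Retardation R = 1 + ρ_b·K_d/n = 1 + 1.89×2.8/0.29 = 19.25
Contaminant velocity v_c = v/R = 0.2252/19.25 = 0.01170 m/d
t = L/v_c = 52.3/0.01170 = 4470 d
   = 4470/365 = 12.2 yr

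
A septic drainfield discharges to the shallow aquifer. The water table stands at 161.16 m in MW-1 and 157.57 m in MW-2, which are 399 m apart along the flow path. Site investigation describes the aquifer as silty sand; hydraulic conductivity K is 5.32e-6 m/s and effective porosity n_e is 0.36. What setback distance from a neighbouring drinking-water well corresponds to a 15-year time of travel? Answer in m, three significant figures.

62.9 m

Hydraulic gradient i = (161.16 − 157.57) / 399 = 3.59 / 399 = 0.008997
K = 5.32e-6 m/s × 86400 s/d = 0.4596 m/d
Specific discharge q = 0.4596 × 0.008997 = 0.004136 m/d
Average linear velocity = 0.004136 / 0.36 = 0.01149 m/d
T = 15 yr × 365 = 5475 d
L = v × T = 0.01149 × 5475 = 62.90 m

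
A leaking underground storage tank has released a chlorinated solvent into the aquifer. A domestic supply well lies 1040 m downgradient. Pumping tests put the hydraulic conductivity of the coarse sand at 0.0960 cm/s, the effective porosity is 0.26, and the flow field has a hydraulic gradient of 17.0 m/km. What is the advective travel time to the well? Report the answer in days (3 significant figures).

K = 0.0960 cm/s × 864 = 82.94 m/d
Darcy flux q = K·i = 82.94 × 0.017 = 1.410 m/d
Seepage velocity v = q / n = 1.410 / 0.26 = 5.423 m/d
t = L / v = 1040 / 5.423 = 191.8 d

192 days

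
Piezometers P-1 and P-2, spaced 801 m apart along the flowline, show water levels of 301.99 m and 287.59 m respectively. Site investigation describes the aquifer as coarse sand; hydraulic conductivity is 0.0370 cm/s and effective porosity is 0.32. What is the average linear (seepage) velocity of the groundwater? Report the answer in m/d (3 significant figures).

1.80 m/d

Hydraulic gradient i = (301.99 − 287.59) / 801 = 14.40 / 801 = 0.01798
K = 0.0370 cm/s × 864 = 31.97 m/d
Darcy flux q = K·i = 31.97 × 0.01798 = 0.5747 m/d
v_s = q/n_e = 0.5747/0.32 = 1.796 m/d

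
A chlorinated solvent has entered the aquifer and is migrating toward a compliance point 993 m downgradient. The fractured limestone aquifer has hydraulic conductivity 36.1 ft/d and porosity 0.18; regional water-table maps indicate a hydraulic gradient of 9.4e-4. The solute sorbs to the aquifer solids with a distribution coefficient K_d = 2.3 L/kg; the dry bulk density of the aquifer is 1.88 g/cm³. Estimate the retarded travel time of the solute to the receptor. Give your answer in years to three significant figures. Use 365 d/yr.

K = 36.1 ft/d × 0.3048 = 11.00 m/d
Darcy flux q = K·i = 11.00 × 9.4e-4 = 0.01034 m/d
v = Ki/n = 11.00·9.4e-4/0.18 = 0.05746 m/d
Retardation R = 1 + ρ_b·K_d/n = 1 + 1.88×2.3/0.18 = 25.02
Contaminant velocity v_c = v/R = 0.05746/25.02 = 0.002296 m/d
t = L/v_c = 993/0.002296 = 432400 d
   = 432400/365 = 1180 yr

1180 years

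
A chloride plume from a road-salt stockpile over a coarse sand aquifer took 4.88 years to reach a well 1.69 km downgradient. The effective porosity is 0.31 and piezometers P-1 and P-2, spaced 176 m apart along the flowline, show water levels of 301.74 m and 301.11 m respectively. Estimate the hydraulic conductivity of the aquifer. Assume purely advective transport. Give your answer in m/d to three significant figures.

82.2 m/d

Hydraulic gradient i = (301.74 − 301.11) / 176 = 0.63 / 176 = 0.003580
t = 4.88 years = 1781 d
L = 1.69 km = 1690 m
v = L / t = 1690 / 1781 = 0.9488 m/d
K = v · n / i = 0.9488 × 0.31 / 0.003580 = 82.2 m/d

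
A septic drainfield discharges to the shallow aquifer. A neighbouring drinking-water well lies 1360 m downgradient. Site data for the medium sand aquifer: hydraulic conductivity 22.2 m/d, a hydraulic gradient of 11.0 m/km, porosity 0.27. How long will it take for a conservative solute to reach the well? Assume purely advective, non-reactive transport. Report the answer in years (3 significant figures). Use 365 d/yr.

Specific discharge q = 22.2 × 0.011 = 0.2442 m/d
Average linear velocity = 0.2442 / 0.27 = 0.9044 m/d
t = L / v = 1360 / 0.9044 = 1504 d
   = 1504 / 365 = 4.12 yr

4.12 years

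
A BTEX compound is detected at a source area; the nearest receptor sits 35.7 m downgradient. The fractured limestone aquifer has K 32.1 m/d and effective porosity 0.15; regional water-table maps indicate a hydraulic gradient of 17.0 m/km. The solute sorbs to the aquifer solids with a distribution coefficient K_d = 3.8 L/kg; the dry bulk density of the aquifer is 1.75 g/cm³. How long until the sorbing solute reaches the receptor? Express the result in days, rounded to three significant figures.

q = Ki = 32.1 × 0.017 = 0.5457 m/d
v_s = q/n_e = 0.5457/0.15 = 3.638 m/d
Retardation R = 1 + ρ_b·K_d/n = 1 + 1.75×3.8/0.15 = 45.33
Contaminant velocity v_c = v/R = 3.638/45.33 = 0.08025 m/d
t = L/v_c = 35.7/0.08025 = 444.9 d

445 days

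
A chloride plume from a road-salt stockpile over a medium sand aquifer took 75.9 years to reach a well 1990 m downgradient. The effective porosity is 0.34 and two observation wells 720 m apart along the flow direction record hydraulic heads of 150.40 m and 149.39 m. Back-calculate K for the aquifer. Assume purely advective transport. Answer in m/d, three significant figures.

17.4 m/d

Hydraulic gradient i = (150.40 − 149.39) / 720 = 1.01 / 720 = 0.001403
t = 75.9 years = 27700 d
v = L / t = 1990 / 27700 = 0.07183 m/d
K = v · n / i = 0.07183 × 0.34 / 0.001403 = 17.4 m/d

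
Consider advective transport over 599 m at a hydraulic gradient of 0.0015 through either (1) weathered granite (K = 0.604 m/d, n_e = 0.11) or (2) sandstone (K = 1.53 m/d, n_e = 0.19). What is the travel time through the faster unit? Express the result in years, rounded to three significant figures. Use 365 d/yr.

136 years

Unit 1 (weathered granite): v = 0.604×0.0015/0.11 = 0.008236 m/d, t = 599/0.008236 = 72730 d
Unit 2 (sandstone): v = 1.53×0.0015/0.19 = 0.01208 m/d, t = 599/0.01208 = 49590 d
Faster: 49590 d / 365 = 136 yr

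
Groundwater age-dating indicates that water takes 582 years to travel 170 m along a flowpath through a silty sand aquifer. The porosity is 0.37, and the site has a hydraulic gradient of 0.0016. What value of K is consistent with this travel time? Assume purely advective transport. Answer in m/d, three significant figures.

0.185 m/d

t = 582 years = 212400 d
v = L / t = 170 / 212400 = 8.003e-4 m/d
K = v · n / i = 8.003e-4 × 0.37 / 0.0016 = 0.185 m/d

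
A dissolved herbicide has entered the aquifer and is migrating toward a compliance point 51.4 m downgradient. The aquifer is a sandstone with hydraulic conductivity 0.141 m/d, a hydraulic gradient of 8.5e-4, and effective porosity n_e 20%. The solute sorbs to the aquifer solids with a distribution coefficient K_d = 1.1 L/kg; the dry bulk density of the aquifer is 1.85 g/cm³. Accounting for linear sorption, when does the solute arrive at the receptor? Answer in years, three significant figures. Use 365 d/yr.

Darcy flux q = K·i = 0.141 × 8.5e-4 = 1.198e-4 m/d
Average linear velocity = 1.198e-4 / 0.20 = 5.992e-4 m/d
Retardation R = 1 + ρ_b·K_d/n = 1 + 1.85×1.1/0.20 = 11.18
Contaminant velocity v_c = v/R = 5.992e-4/11.18 = 5.362e-5 m/d
t = L/v_c = 51.4/5.362e-5 = 958500 d
   = 958500/365 = 2630 yr

2630 years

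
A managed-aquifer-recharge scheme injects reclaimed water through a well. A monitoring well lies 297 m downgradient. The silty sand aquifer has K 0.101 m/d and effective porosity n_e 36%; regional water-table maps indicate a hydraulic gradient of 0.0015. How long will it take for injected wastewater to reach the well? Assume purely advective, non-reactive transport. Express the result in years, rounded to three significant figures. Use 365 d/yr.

1930 years

Specific discharge q = 0.101 × 0.0015 = 1.515e-4 m/d
Average linear velocity = 1.515e-4 / 0.36 = 4.208e-4 m/d
t = L / v = 297 / 4.208e-4 = 705700 d
   = 705700 / 365 = 1930 yr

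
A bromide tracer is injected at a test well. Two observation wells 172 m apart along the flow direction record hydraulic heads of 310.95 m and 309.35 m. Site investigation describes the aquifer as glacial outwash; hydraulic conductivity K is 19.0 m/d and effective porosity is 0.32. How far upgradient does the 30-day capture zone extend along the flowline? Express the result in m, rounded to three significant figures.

Hydraulic gradient i = (310.95 − 309.35) / 172 = 1.60 / 172 = 0.009302
q = Ki = 19.0 × 0.009302 = 0.1767 m/d
v = Ki/n = 19.0·0.009302/0.32 = 0.5523 m/d
L = v × T = 0.5523 × 30 = 16.57 m

16.6 m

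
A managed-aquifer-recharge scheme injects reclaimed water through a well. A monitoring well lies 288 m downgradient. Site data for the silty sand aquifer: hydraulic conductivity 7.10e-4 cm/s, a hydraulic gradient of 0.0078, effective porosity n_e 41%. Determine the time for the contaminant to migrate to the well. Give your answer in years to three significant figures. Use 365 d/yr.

67.6 years

K = 7.10e-4 cm/s × 864 = 0.6134 m/d
Darcy flux q = K·i = 0.6134 × 0.0078 = 0.004785 m/d
Seepage velocity v = q / n = 0.004785 / 0.41 = 0.01167 m/d
t = L / v = 288 / 0.01167 = 24680 d
   = 24680 / 365 = 67.6 yr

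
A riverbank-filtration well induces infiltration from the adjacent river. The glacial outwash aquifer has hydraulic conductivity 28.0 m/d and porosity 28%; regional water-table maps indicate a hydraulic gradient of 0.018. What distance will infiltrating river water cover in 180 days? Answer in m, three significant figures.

324 m

Specific discharge q = 28.0 × 0.018 = 0.5040 m/d
v = Ki/n = 28.0·0.018/0.28 = 1.800 m/d
L = v × T = 1.800 × 180 = 324.0 m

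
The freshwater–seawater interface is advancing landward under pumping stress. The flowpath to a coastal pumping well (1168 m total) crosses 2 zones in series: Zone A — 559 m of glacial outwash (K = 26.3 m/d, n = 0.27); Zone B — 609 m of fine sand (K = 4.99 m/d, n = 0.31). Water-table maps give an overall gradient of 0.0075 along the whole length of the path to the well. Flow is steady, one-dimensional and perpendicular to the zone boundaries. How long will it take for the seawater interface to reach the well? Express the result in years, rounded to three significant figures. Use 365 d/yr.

Steady 1-D flow in series ⇒ the Darcy flux q is identical in every zone and the zone head losses add (resistances L/K in series).
Σ(L/K) = 559/26.3 + 609/4.99 = 21.25 + 122.0 = 143.3 d
K_eq = L_total / Σ(L/K) = 1168 / 143.3 = 8.151 m/d
q = K_eq · i = 8.151 × 0.0075 = 0.06113 m/d (same in every zone)
Zone A: v = q/n = 0.06113/0.27 = 0.2264 m/d → t_A = 559/0.2264 = 2469 d
Zone B: v = q/n = 0.06113/0.31 = 0.1972 m/d → t_B = 609/0.1972 = 3088 d
Total t = 2469 + 3088 = 5557 d
   = 5557 / 365 = 15.2 yr

15.2 years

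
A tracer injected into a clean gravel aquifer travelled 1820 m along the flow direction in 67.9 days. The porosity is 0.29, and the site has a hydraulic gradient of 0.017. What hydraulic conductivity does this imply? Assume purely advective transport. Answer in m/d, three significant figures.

v = L / t = 1820 / 67.9 = 26.80 m/d
K = v · n / i = 26.80 × 0.29 / 0.017 = 457 m/d

457 m/d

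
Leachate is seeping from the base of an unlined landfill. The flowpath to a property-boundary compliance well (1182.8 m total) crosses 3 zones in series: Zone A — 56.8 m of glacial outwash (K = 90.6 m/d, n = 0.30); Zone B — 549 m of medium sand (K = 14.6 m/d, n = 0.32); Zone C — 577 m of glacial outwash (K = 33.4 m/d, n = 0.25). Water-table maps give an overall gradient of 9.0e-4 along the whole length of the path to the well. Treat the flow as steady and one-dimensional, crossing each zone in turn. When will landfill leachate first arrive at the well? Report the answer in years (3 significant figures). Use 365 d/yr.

48.1 years

Steady 1-D flow in series ⇒ the Darcy flux q is identical in every zone and the zone head losses add (resistances L/K in series).
Σ(L/K) = 56.8/90.6 + 549/14.6 + 577/33.4 = 0.6269 + 37.60 + 17.28 = 55.51 d
K_eq = L_total / Σ(L/K) = 1182.8 / 55.51 = 21.31 m/d
q = K_eq · i = 21.31 × 9.0e-4 = 0.01918 m/d (same in every zone)
Zone A: v = q/n = 0.01918/0.30 = 0.06393 m/d → t_A = 56.8/0.06393 = 888.5 d
Zone B: v = q/n = 0.01918/0.32 = 0.05993 m/d → t_B = 549/0.05993 = 9160 d
Zone C: v = q/n = 0.01918/0.25 = 0.07672 m/d → t_C = 577/0.07672 = 7521 d
Total t = 888.5 + 9160 + 7521 = 17570 d
   = 17570 / 365 = 48.1 yr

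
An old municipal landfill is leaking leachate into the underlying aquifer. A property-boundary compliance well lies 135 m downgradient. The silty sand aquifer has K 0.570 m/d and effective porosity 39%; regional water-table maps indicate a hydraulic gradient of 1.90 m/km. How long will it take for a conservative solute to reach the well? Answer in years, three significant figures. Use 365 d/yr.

133 years

q = Ki = 0.570 × 0.0019 = 0.001083 m/d
Average linear velocity = 0.001083 / 0.39 = 0.002777 m/d
t = L / v = 135 / 0.002777 = 48610 d
   = 48610 / 365 = 133 yr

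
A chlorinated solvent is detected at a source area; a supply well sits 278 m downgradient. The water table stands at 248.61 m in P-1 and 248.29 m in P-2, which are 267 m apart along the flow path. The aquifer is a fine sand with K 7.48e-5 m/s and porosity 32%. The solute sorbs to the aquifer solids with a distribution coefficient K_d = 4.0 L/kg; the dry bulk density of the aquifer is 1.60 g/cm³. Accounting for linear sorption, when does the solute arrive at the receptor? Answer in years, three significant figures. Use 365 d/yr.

661 years

Hydraulic gradient i = (248.61 − 248.29) / 267 = 0.32 / 267 = 0.001199
K = 7.48e-5 m/s × 86400 s/d = 6.463 m/d
Specific discharge q = 6.463 × 0.001199 = 0.007746 m/d
v_s = q/n_e = 0.007746/0.32 = 0.02420 m/d
Retardation R = 1 + ρ_b·K_d/n = 1 + 1.60×4.0/0.32 = 21.00
Contaminant velocity v_c = v/R = 0.02420/21.00 = 0.001153 m/d
t = L/v_c = 278/0.001153 = 241200 d
   = 241200/365 = 661 yr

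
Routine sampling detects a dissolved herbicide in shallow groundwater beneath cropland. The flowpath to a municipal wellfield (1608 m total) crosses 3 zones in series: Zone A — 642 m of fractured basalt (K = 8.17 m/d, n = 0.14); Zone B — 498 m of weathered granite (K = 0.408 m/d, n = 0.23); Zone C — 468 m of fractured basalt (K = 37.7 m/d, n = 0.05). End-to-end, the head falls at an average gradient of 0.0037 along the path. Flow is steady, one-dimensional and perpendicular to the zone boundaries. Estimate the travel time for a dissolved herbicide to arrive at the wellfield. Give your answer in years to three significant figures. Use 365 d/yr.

Steady 1-D flow in series ⇒ the Darcy flux q is identical in every zone and the zone head losses add (resistances L/K in series).
Σ(L/K) = 642/8.17 + 498/0.408 + 468/37.7 = 78.58 + 1221 + 12.41 = 1312 d
K_eq = L_total / Σ(L/K) = 1608 / 1312 = 1.226 m/d
q = K_eq · i = 1.226 × 0.0037 = 0.004536 m/d (same in every zone)
Zone A: v = q/n = 0.004536/0.14 = 0.03240 m/d → t_A = 642/0.03240 = 19810 d
Zone B: v = q/n = 0.004536/0.23 = 0.01972 m/d → t_B = 498/0.01972 = 25250 d
Zone C: v = q/n = 0.004536/0.05 = 0.09072 m/d → t_C = 468/0.09072 = 5159 d
Total t = 19810 + 25250 + 5159 = 50220 d
   = 50220 / 365 = 138 yr

138 years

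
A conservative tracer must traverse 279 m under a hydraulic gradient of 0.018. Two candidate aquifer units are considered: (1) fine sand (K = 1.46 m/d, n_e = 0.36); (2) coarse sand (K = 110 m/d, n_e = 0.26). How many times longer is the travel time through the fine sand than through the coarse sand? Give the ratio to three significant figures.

104

Unit 1 (fine sand): v = 1.46×0.018/0.36 = 0.07300 m/d, t = 279/0.07300 = 3822 d
Unit 2 (coarse sand): v = 110×0.018/0.26 = 7.615 m/d, t = 279/7.615 = 36.64 d
t(fine sand) / t(coarse sand) = 3822/36.64 = 104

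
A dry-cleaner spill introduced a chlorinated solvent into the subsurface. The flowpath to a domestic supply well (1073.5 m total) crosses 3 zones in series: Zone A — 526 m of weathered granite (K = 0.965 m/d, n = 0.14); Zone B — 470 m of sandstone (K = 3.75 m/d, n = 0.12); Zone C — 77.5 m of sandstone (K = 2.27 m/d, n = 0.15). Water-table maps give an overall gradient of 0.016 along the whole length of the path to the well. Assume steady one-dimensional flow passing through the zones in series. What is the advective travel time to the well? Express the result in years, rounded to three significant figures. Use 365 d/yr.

15.9 years

Continuity: the same q passes through each zone, so ΔH = q·Σ(L_j/K_j) — the zones act as resistances in series.
Σ(L/K) = 526/0.965 + 470/3.75 + 77.5/2.27 = 545.1 + 125.3 + 34.14 = 704.6 d
K_eq = L_total / Σ(L/K) = 1073.5 / 704.6 = 1.524 m/d
q = K_eq · i = 1.524 × 0.016 = 0.02438 m/d (same in every zone)
Zone A: v = q/n = 0.02438/0.14 = 0.1741 m/d → t_A = 526/0.1741 = 3021 d
Zone B: v = q/n = 0.02438/0.12 = 0.2032 m/d → t_B = 470/0.2032 = 2314 d
Zone C: v = q/n = 0.02438/0.15 = 0.1625 m/d → t_C = 77.5/0.1625 = 476.9 d
Total t = 3021 + 2314 + 476.9 = 5811 d
   = 5811 / 365 = 15.9 yr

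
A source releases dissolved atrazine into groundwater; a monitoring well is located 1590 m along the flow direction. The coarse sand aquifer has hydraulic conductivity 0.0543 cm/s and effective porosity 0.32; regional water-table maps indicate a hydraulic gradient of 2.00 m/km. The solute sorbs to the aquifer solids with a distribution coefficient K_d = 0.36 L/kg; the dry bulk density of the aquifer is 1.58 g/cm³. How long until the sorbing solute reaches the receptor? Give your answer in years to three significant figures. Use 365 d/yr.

K = 0.0543 cm/s × 864 = 46.92 m/d
Specific discharge q = 46.92 × 0.0020 = 0.09383 m/d
Average linear velocity = 0.09383 / 0.32 = 0.2932 m/d
Retardation R = 1 + ρ_b·K_d/n = 1 + 1.58×0.36/0.32 = 2.778
Contaminant velocity v_c = v/R = 0.2932/2.778 = 0.1056 m/d
t = L/v_c = 1590/0.1056 = 15060 d
   = 15060/365 = 41.3 yr

41.3 years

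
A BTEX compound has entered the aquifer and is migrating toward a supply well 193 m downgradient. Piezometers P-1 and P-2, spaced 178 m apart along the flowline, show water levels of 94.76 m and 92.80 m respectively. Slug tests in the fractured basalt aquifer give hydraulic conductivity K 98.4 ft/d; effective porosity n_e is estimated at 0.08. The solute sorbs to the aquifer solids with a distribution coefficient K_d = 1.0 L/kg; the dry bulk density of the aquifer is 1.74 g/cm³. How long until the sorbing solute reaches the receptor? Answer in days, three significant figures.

Hydraulic gradient i = (94.76 − 92.80) / 178 = 1.96 / 178 = 0.01101
K = 98.4 ft/d × 0.3048 = 29.99 m/d
q = Ki = 29.99 × 0.01101 = 0.3303 m/d
v = Ki/n = 29.99·0.01101/0.08 = 4.128 m/d
Retardation R = 1 + ρ_b·K_d/n = 1 + 1.74×1.0/0.08 = 22.75
Contaminant velocity v_c = v/R = 4.128/22.75 = 0.1815 m/d
t = L/v_c = 193/0.1815 = 1064 d

1060 days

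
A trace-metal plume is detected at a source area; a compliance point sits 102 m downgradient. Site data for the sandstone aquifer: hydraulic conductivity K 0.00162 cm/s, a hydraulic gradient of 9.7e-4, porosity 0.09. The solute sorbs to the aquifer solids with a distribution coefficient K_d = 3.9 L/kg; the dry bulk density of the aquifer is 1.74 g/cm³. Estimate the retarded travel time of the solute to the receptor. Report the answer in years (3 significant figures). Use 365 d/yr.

1420 years

K = 0.00162 cm/s × 864 = 1.400 m/d
Darcy flux q = K·i = 1.400 × 9.7e-4 = 0.001358 m/d
v = Ki/n = 1.400·9.7e-4/0.09 = 0.01509 m/d
Retardation R = 1 + ρ_b·K_d/n = 1 + 1.74×3.9/0.09 = 76.40
Contaminant velocity v_c = v/R = 0.01509/76.40 = 1.975e-4 m/d
t = L/v_c = 102/1.975e-4 = 516600 d
   = 516600/365 = 1420 yr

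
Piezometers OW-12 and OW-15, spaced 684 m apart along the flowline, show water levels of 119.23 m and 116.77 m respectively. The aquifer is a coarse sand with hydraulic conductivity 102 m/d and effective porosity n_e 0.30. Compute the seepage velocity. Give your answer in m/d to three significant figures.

1.22 m/d

Hydraulic gradient i = (119.23 − 116.77) / 684 = 2.46 / 684 = 0.003596
Darcy flux q = K·i = 102 × 0.003596 = 0.3668 m/d
v_s = q/n_e = 0.3668/0.30 = 1.223 m/d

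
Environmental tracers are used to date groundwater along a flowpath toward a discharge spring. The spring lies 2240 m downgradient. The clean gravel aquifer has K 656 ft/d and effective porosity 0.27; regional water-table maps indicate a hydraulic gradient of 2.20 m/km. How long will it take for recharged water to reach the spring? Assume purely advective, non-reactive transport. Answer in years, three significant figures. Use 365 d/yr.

K = 656 ft/d × 0.3048 = 199.9 m/d
Darcy flux q = K·i = 199.9 × 0.0022 = 0.4399 m/d
v = Ki/n = 199.9·0.0022/0.27 = 1.629 m/d
t = L / v = 2240 / 1.629 = 1375 d
   = 1375 / 365 = 3.77 yr

3.77 years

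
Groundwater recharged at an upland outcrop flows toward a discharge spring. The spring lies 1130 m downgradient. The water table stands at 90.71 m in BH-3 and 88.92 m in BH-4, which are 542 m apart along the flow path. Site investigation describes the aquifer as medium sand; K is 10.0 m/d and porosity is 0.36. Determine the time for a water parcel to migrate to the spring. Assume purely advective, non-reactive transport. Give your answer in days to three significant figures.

Hydraulic gradient i = (90.71 − 88.92) / 542 = 1.79 / 542 = 0.003303
q = Ki = 10.0 × 0.003303 = 0.03303 m/d
v_s = q/n_e = 0.03303/0.36 = 0.09174 m/d
t = L / v = 1130 / 0.09174 = 12320 d

12300 days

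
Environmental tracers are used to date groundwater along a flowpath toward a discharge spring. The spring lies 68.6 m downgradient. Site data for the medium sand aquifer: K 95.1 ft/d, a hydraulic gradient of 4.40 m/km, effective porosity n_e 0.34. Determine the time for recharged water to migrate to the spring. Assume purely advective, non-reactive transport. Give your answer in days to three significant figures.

183 days

K = 95.1 ft/d × 0.3048 = 28.99 m/d
Specific discharge q = 28.99 × 0.0044 = 0.1275 m/d
v = Ki/n = 28.99·0.0044/0.34 = 0.3751 m/d
t = L / v = 68.6 / 0.3751 = 182.9 d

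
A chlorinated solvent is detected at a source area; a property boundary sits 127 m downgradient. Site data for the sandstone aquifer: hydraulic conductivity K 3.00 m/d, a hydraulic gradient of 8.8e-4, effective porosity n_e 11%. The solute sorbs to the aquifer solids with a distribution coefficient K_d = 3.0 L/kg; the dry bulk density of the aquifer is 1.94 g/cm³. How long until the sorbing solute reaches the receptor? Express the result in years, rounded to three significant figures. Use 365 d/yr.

782 years

Specific discharge q = 3.00 × 8.8e-4 = 0.002640 m/d
Seepage velocity v = q / n = 0.002640 / 0.11 = 0.02400 m/d
Retardation R = 1 + ρ_b·K_d/n = 1 + 1.94×3.0/0.11 = 53.91
Contaminant velocity v_c = v/R = 0.02400/53.91 = 4.452e-4 m/d
t = L/v_c = 127/4.452e-4 = 285300 d
   = 285300/365 = 782 yr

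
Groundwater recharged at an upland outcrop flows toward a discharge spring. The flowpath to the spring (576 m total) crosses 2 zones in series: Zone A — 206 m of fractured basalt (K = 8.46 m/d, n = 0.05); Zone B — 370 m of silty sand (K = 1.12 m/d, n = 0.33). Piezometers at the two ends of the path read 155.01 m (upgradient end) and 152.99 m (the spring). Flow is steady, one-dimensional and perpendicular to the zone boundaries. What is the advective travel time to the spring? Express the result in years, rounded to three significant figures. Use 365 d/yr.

63.7 years

Total head drop ΔH = 155.01 − 152.99 = 2.02 m
Steady 1-D flow in series ⇒ the Darcy flux q is identical in every zone and the zone head losses add (resistances L/K in series).
Σ(L/K) = 206/8.46 + 370/1.12 = 24.35 + 330.4 = 354.7 d
q = ΔH / Σ(L/K) = 2.02 / 354.7 = 0.005695 m/d (same in every zone)
Zone A: v = q/n = 0.005695/0.05 = 0.1139 m/d → t_A = 206/0.1139 = 1809 d
Zone B: v = q/n = 0.005695/0.33 = 0.01726 m/d → t_B = 370/0.01726 = 21440 d
Total t = 1809 + 21440 = 23250 d
   = 23250 / 365 = 63.7 yr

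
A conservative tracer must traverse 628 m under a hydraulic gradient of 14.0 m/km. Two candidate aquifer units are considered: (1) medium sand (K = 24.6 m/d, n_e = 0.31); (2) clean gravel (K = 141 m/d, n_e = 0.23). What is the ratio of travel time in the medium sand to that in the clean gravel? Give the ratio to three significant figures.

7.73

Unit 1 (medium sand): v = 24.6×0.014/0.31 = 1.111 m/d, t = 628/1.111 = 565.3 d
Unit 2 (clean gravel): v = 141×0.014/0.23 = 8.583 m/d, t = 628/8.583 = 73.17 d
t(medium sand) / t(clean gravel) = 565.3/73.17 = 7.73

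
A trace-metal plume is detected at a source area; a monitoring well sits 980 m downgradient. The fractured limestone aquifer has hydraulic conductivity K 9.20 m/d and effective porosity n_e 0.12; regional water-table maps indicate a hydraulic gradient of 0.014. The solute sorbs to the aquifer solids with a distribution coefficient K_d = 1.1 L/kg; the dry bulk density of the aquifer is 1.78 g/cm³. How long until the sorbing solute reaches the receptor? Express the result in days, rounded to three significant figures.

15800 days

Darcy flux q = K·i = 9.20 × 0.014 = 0.1288 m/d
Average linear velocity = 0.1288 / 0.12 = 1.073 m/d
Retardation R = 1 + ρ_b·K_d/n = 1 + 1.78×1.1/0.12 = 17.32
Contaminant velocity v_c = v/R = 1.073/17.32 = 0.06198 m/d
t = L/v_c = 980/0.06198 = 15810 d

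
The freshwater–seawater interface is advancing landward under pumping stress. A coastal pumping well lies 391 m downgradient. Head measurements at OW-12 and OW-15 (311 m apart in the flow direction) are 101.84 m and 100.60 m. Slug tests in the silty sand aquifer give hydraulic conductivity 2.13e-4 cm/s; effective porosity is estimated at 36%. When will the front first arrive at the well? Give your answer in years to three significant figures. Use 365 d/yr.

Hydraulic gradient i = (101.84 − 100.60) / 311 = 1.24 / 311 = 0.003987
K = 2.13e-4 cm/s × 864 = 0.1840 m/d
Darcy flux q = K·i = 0.1840 × 0.003987 = 7.338e-4 m/d
Seepage velocity v = q / n = 7.338e-4 / 0.36 = 0.002038 m/d
t = L / v = 391 / 0.002038 = 191800 d
   = 191800 / 365 = 526 yr

526 years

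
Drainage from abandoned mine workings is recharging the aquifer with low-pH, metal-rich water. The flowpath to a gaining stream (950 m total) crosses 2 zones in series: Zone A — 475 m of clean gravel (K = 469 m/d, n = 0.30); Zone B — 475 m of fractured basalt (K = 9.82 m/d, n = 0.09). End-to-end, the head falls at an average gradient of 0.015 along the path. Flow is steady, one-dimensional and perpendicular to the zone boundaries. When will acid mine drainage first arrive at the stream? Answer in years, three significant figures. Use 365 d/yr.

Continuity: the same q passes through each zone, so ΔH = q·Σ(L_j/K_j) — the zones act as resistances in series.
Σ(L/K) = 475/469 + 475/9.82 = 1.013 + 48.37 = 49.38 d
K_eq = L_total / Σ(L/K) = 950 / 49.38 = 19.24 m/d
q = K_eq · i = 19.24 × 0.015 = 0.2886 m/d (same in every zone)
Zone A: v = q/n = 0.2886/0.30 = 0.9619 m/d → t_A = 475/0.9619 = 493.8 d
Zone B: v = q/n = 0.2886/0.09 = 3.206 m/d → t_B = 475/3.206 = 148.2 d
Total t = 493.8 + 148.2 = 642.0 d
   = 642.0 / 365 = 1.76 yr

1.76 years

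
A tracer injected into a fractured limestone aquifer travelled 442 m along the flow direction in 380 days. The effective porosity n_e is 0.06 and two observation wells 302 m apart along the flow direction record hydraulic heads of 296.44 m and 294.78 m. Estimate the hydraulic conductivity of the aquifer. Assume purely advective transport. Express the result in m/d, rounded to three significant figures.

12.7 m/d

Hydraulic gradient i = (296.44 − 294.78) / 302 = 1.66 / 302 = 0.005497
v = L / t = 442 / 380 = 1.163 m/d
K = v · n / i = 1.163 × 0.06 / 0.005497 = 12.7 m/d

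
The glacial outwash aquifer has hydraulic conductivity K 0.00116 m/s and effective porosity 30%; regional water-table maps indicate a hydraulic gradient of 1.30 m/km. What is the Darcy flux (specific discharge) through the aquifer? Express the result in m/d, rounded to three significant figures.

0.130 m/d

K = 0.00116 m/s × 86400 s/d = 100.2 m/d
Darcy flux q = K·i = 100.2 × 0.0013 = 0.1303 m/d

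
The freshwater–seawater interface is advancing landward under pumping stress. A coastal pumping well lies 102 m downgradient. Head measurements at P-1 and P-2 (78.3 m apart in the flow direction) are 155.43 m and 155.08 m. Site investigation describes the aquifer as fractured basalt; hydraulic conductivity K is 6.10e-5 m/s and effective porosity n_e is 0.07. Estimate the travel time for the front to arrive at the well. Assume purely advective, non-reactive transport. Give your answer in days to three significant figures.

Hydraulic gradient i = (155.43 − 155.08) / 78.3 = 0.35 / 78.3 = 0.004470
K = 6.10e-5 m/s × 86400 s/d = 5.270 m/d
q = Ki = 5.270 × 0.004470 = 0.02356 m/d
v_s = q/n_e = 0.02356/0.07 = 0.3366 m/d
t = L / v = 102 / 0.3366 = 303.1 d

303 days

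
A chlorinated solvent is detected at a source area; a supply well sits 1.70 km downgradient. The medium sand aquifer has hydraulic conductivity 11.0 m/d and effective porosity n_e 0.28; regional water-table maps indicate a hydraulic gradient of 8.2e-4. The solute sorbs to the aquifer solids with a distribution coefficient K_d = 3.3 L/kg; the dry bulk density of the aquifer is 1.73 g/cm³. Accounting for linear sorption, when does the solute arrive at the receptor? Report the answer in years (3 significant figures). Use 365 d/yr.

q = Ki = 11.0 × 8.2e-4 = 0.009020 m/d
Seepage velocity v = q / n = 0.009020 / 0.28 = 0.03221 m/d
Retardation R = 1 + ρ_b·K_d/n = 1 + 1.73×3.3/0.28 = 21.39
Contaminant velocity v_c = v/R = 0.03221/21.39 = 0.001506 m/d
L = 1.70 km = 1700 m
t = L/v_c = 1700/0.001506 = 1.129e6 d
   = 1.129e6/365 = 3090 yr

3090 years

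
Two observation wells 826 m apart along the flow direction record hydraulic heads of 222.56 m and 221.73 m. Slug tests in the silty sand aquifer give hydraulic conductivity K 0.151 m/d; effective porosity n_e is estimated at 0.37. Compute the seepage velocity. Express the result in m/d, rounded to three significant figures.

Hydraulic gradient i = (222.56 − 221.73) / 826 = 0.83 / 826 = 0.001005
Specific discharge q = 0.151 × 0.001005 = 1.517e-4 m/d
v_s = q/n_e = 1.517e-4/0.37 = 4.101e-4 m/d

4.10e-4 m/d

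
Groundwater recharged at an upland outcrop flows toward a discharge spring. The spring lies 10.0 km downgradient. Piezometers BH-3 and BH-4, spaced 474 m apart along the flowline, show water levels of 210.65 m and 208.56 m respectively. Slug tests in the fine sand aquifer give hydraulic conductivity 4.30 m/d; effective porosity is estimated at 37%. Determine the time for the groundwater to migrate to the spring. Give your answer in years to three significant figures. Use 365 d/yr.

535 years

Hydraulic gradient i = (210.65 − 208.56) / 474 = 2.09 / 474 = 0.004409
Specific discharge q = 4.30 × 0.004409 = 0.01896 m/d
v = Ki/n = 4.30·0.004409/0.37 = 0.05124 m/d
L = 10.0 km = 10000 m
t = L / v = 10000 / 0.05124 = 195100 d
   = 195100 / 365 = 535 yr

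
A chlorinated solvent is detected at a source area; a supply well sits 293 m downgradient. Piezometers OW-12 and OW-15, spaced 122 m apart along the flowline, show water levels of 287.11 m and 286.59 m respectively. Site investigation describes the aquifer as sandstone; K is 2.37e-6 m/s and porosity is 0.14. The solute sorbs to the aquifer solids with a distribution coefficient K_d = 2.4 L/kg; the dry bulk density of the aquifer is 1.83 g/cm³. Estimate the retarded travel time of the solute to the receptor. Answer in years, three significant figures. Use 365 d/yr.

4170 years

Hydraulic gradient i = (287.11 − 286.59) / 122 = 0.52 / 122 = 0.004262
K = 2.37e-6 m/s × 86400 s/d = 0.2048 m/d
q = Ki = 0.2048 × 0.004262 = 8.728e-4 m/d
Average linear velocity = 8.728e-4 / 0.14 = 0.006234 m/d
Retardation R = 1 + ρ_b·K_d/n = 1 + 1.83×2.4/0.14 = 32.37
Contaminant velocity v_c = v/R = 0.006234/32.37 = 1.926e-4 m/d
t = L/v_c = 293/1.926e-4 = 1.521e6 d
   = 1.521e6/365 = 4170 yr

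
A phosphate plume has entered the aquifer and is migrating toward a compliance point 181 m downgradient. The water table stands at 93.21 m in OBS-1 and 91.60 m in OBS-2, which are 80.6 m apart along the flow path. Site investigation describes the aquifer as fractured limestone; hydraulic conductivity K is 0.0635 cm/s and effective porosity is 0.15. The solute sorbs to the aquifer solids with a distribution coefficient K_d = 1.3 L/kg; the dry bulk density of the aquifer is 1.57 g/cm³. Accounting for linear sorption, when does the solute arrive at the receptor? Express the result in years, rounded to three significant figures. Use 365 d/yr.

Hydraulic gradient i = (93.21 − 91.60) / 80.6 = 1.61 / 80.6 = 0.01998
K = 0.0635 cm/s × 864 = 54.86 m/d
Darcy flux q = K·i = 54.86 × 0.01998 = 1.096 m/d
v = Ki/n = 54.86·0.01998/0.15 = 7.306 m/d
Retardation R = 1 + ρ_b·K_d/n = 1 + 1.57×1.3/0.15 = 14.61
Contaminant velocity v_c = v/R = 7.306/14.61 = 0.5002 m/d
t = L/v_c = 181/0.5002 = 361.9 d
   = 361.9/365 = 0.991 yr

0.991 years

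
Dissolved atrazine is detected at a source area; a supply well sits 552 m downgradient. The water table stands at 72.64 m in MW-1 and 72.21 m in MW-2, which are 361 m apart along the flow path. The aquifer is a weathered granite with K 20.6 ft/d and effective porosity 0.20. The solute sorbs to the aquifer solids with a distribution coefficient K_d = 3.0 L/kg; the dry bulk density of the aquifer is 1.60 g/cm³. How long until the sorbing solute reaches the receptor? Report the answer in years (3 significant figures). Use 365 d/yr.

Hydraulic gradient i = (72.64 − 72.21) / 361 = 0.43 / 361 = 0.001191
K = 20.6 ft/d × 0.3048 = 6.279 m/d
Specific discharge q = 6.279 × 0.001191 = 0.007479 m/d
v_s = q/n_e = 0.007479/0.20 = 0.03739 m/d
Retardation R = 1 + ρ_b·K_d/n = 1 + 1.60×3.0/0.20 = 25.00
Contaminant velocity v_c = v/R = 0.03739/25.00 = 0.001496 m/d
t = L/v_c = 552/0.001496 = 369000 d
   = 369000/365 = 1010 yr

1010 years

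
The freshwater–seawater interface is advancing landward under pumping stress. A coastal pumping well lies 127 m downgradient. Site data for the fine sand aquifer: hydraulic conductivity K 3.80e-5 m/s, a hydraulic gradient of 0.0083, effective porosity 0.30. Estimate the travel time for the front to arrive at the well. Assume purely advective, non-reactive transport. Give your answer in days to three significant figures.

K = 3.80e-5 m/s × 86400 s/d = 3.283 m/d
Darcy flux q = K·i = 3.283 × 0.0083 = 0.02725 m/d
Average linear velocity = 0.02725 / 0.30 = 0.09084 m/d
t = L / v = 127 / 0.09084 = 1398 d

1400 days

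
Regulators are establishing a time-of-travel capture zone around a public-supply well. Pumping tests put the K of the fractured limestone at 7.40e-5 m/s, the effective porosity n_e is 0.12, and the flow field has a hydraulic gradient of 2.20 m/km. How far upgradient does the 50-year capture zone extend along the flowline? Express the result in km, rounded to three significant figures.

K = 7.40e-5 m/s × 86400 s/d = 6.394 m/d
q = Ki = 6.394 × 0.0022 = 0.01407 m/d
v_s = q/n_e = 0.01407/0.12 = 0.1172 m/d
T = 50 yr × 365 = 18250 d
L = v × T = 0.1172 × 18250 = 2139 m
   = 2.14 km

2.14 km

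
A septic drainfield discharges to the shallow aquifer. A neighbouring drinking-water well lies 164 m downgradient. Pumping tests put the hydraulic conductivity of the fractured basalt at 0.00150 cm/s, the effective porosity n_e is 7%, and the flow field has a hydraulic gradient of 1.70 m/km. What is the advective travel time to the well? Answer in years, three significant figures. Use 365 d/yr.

K = 0.00150 cm/s × 864 = 1.296 m/d
Specific discharge q = 1.296 × 0.0017 = 0.002203 m/d
v_s = q/n_e = 0.002203/0.07 = 0.03147 m/d
t = L / v = 164 / 0.03147 = 5211 d
   = 5211 / 365 = 14.3 yr

14.3 years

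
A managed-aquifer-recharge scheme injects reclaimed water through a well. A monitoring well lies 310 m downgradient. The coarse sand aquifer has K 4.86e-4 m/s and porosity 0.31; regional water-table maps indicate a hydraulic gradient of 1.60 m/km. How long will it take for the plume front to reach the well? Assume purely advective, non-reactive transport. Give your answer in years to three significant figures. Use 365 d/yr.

3.92 years

K = 4.86e-4 m/s × 86400 s/d = 41.99 m/d
Darcy flux q = K·i = 41.99 × 0.0016 = 0.06718 m/d
Seepage velocity v = q / n = 0.06718 / 0.31 = 0.2167 m/d
t = L / v = 310 / 0.2167 = 1430 d
   = 1430 / 365 = 3.92 yr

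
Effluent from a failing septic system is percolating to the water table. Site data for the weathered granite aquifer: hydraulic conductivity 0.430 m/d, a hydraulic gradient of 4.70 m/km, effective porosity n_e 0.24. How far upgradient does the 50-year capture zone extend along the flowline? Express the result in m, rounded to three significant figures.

Specific discharge q = 0.430 × 0.0047 = 0.002021 m/d
v_s = q/n_e = 0.002021/0.24 = 0.008421 m/d
T = 50 yr × 365 = 18250 d
L = v × T = 0.008421 × 18250 = 153.7 m

154 m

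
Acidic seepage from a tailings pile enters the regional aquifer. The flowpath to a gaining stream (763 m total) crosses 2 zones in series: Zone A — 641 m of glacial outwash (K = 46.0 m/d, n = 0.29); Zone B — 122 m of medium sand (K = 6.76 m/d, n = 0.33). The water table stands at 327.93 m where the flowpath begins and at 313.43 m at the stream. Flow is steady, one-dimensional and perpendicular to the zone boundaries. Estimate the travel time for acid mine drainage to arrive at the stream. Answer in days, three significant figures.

499 days

Total head drop ΔH = 327.93 − 313.43 = 14.50 m
Steady 1-D flow in series ⇒ the Darcy flux q is identical in every zone and the zone head losses add (resistances L/K in series).
Σ(L/K) = 641/46.0 + 122/6.76 = 13.93 + 18.05 = 31.98 d
q = ΔH / Σ(L/K) = 14.50 / 31.98 = 0.4534 m/d (same in every zone)
Zone A: v = q/n = 0.4534/0.29 = 1.563 m/d → t_A = 641/1.563 = 410.0 d
Zone B: v = q/n = 0.4534/0.33 = 1.374 m/d → t_B = 122/1.374 = 88.80 d
Total t = 410.0 + 88.80 = 498.8 d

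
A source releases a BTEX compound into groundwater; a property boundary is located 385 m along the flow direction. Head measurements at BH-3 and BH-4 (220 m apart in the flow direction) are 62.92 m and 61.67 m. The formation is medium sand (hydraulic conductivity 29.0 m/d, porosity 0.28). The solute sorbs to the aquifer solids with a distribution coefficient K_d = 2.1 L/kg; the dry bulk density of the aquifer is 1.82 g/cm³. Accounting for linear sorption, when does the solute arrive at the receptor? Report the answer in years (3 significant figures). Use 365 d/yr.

Hydraulic gradient i = (62.92 − 61.67) / 220 = 1.25 / 220 = 0.005682
q = Ki = 29.0 × 0.005682 = 0.1648 m/d
Seepage velocity v = q / n = 0.1648 / 0.28 = 0.5885 m/d
Retardation R = 1 + ρ_b·K_d/n = 1 + 1.82×2.1/0.28 = 14.65
Contaminant velocity v_c = v/R = 0.5885/14.65 = 0.04017 m/d
t = L/v_c = 385/0.04017 = 9585 d
   = 9585/365 = 26.3 yr

26.3 years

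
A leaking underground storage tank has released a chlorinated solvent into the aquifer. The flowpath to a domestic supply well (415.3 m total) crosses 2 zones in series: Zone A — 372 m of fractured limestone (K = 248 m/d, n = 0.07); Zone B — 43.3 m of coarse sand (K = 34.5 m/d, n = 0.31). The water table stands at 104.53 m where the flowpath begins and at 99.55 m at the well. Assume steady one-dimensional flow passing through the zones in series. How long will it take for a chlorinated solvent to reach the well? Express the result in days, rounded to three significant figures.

21.8 days

Total head drop ΔH = 104.53 − 99.55 = 4.98 m
Continuity: the same q passes through each zone, so ΔH = q·Σ(L_j/K_j) — the zones act as resistances in series.
Σ(L/K) = 372/248 + 43.3/34.5 = 1.500 + 1.255 = 2.755 d
q = ΔH / Σ(L/K) = 4.98 / 2.755 = 1.808 m/d (same in every zone)
Zone A: v = q/n = 1.808/0.07 = 25.82 m/d → t_A = 372/25.82 = 14.41 d
Zone B: v = q/n = 1.808/0.31 = 5.831 m/d → t_B = 43.3/5.831 = 7.426 d
Total t = 14.41 + 7.426 = 21.83 d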